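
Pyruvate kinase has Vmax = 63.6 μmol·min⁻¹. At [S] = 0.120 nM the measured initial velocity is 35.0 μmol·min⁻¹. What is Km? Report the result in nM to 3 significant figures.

v/Vmax = 35.0/63.6 = 0.5503 = [S]/(Km+[S]).
So Km + [S] = [S]/0.5503 = 0.2181 nM, giving Km = 0.2181 − 0.120 = 0.0981 nM.

0.0981 nM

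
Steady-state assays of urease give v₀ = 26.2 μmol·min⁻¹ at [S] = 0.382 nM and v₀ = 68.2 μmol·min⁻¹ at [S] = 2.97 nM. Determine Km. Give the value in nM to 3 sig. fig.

From v = Vmax[S]/(Km+[S]), each point gives Vmax = v(Km+[S])/[S].
Equating: 26.2(Km+0.382)/0.382 = 68.2(Km+2.97)/2.97.
68.59·Km + 26.2 = 22.96·Km + 68.2, so (68.59 − 22.96)·Km = 68.2 − 26.2.
Km = 42.00/45.62 = 0.921 nM; then Vmax = 26.2(0.921+0.382)/0.382 = 89.3 μmol·min⁻¹.

0.921 nM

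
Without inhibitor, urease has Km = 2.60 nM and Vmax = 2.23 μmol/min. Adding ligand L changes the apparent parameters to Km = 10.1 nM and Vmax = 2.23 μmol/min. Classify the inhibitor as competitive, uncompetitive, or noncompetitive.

competitive

Km increases (2.60 → 10.1 nM) while Vmax is unchanged — the hallmark of competitive inhibition.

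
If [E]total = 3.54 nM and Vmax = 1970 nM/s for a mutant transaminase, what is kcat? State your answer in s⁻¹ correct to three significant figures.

556 s⁻¹

kcat = Vmax/[E]total = 1970 nM/s / 3.54 nM = 556 s⁻¹.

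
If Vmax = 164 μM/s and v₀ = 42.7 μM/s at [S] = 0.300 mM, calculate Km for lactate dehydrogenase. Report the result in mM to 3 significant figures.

v/Vmax = 42.7/164 = 0.2604 = [S]/(Km+[S]).
So Km + [S] = [S]/0.2604 = 1.152 mM, giving Km = 1.152 − 0.300 = 0.852 mM.

0.852 mM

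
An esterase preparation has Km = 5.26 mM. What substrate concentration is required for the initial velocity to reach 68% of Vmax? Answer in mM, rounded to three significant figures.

11.2 mM

v/Vmax = [S]/(Km+[S]) = 0.68, so [S] = Km·0.68/(1 − 0.68) = 5.26 × 2.125.
[S] = 11.2 mM.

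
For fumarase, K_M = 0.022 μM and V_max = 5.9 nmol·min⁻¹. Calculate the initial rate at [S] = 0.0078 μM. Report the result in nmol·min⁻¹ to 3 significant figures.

1.54 nmol·min⁻¹

[S]/(Km+[S]) = 0.0078/0.02980 = 0.2617, the fractional saturation.
v = 0.2617 × Vmax = 0.2617 × 5.9 = 1.54 nmol·min⁻¹.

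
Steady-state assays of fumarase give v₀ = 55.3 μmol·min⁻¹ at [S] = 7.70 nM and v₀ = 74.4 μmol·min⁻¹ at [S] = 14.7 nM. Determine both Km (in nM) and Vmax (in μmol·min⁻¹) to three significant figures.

Km = 9.01 nM; Vmax = 120 μmol·min⁻¹

From v = Vmax[S]/(Km+[S]), each point gives Vmax = v(Km+[S])/[S].
Equating: 55.3(Km+7.70)/7.70 = 74.4(Km+14.7)/14.7.
7.182·Km + 55.3 = 5.061·Km + 74.4, so (7.182 − 5.061)·Km = 74.4 − 55.3.
Km = 19.10/2.121 = 9.01 nM; then Vmax = 55.3(9.01+7.70)/7.70 = 120 μmol·min⁻¹.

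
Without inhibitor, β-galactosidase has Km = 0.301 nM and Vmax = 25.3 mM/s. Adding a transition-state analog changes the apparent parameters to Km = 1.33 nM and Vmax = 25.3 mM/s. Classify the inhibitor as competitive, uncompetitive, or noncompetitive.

competitive

Km increases (0.301 → 1.33 nM) while Vmax is unchanged — the hallmark of competitive inhibition.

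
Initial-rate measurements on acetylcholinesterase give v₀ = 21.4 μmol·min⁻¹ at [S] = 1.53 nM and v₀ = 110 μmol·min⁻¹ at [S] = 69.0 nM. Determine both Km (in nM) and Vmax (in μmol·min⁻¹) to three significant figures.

From v = Vmax[S]/(Km+[S]), each point gives Vmax = v(Km+[S])/[S].
Equating: 21.4(Km+1.53)/1.53 = 110(Km+69.0)/69.0.
13.99·Km + 21.4 = 1.594·Km + 110, so (13.99 − 1.594)·Km = 110 − 21.4.
Km = 88.60/12.39 = 7.15 nM; then Vmax = 21.4(7.15+1.53)/1.53 = 121 μmol·min⁻¹.

Km = 7.15 nM; Vmax = 121 μmol·min⁻¹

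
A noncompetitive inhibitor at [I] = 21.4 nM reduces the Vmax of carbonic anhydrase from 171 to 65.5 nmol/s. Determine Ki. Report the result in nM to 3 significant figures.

13.3 nM

Noncompetitive: Vmax,app = Vmax/α with α = 1 + [I]/Ki.
α = Vmax/Vmax,app = 171/65.5 = 2.611.
Ki = [I]/(α − 1) = 21.4/1.611 = 13.3 nM.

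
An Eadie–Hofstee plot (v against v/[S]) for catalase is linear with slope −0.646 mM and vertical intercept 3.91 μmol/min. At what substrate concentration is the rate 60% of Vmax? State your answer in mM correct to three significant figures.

0.969 mM

The Eadie–Hofstee slope gives Km = 0.646 mM (slope = −Km).
v/Vmax = [S]/(Km+[S]) = 0.6 ⇒ [S] = Km·0.6/(1−0.6) = 0.646 × 1.500 = 0.969 mM.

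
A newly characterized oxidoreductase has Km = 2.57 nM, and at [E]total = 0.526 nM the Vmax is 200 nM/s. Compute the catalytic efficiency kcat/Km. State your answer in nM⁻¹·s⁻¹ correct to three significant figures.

kcat = Vmax/[E]total = 200/0.526 = 380 s⁻¹.
kcat/Km = 380/2.57 = 148 nM⁻¹·s⁻¹.

148 nM⁻¹·s⁻¹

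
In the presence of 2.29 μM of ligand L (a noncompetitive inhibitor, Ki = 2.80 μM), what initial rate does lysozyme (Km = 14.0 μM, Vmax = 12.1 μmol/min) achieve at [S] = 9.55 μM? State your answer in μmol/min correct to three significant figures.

2.70 μmol/min

α = 1 + [I]/Ki = 1 + 2.29/2.80 = 1.818.
For a noncompetitive inhibitor, Vmax is reduced to Vmax/α while Km is unchanged: Km,app = 14.0 μM, Vmax,app = 6.66 μmol/min.
v = Vmax,app·[S]/(Km,app + [S]) = 6.66 × 9.55/(14.0 + 9.55) = 2.70 μmol/min.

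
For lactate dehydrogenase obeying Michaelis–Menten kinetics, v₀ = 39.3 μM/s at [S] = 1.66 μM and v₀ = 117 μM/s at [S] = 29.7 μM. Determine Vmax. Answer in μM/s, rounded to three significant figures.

From v = Vmax[S]/(Km+[S]), each point gives Vmax = v(Km+[S])/[S].
Equating: 39.3(Km+1.66)/1.66 = 117(Km+29.7)/29.7.
23.67·Km + 39.3 = 3.939·Km + 117, so (23.67 − 3.939)·Km = 117 − 39.3.
Km = 77.70/19.74 = 3.94 μM; then Vmax = 39.3(3.94+1.66)/1.66 = 133 μM/s.

133 μM/s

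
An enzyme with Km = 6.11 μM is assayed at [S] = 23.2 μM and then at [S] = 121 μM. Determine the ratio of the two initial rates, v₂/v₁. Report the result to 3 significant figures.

1.20

Since Vmax cancels, v₂/v₁ = [S]₂(Km+[S]₁) / [S]₁(Km+[S]₂).
= 121×(6.11+23.2) / (23.2×(6.11+121)) = 3547/2949 = 1.20.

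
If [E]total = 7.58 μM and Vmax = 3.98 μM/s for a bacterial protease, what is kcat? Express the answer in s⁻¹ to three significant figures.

0.525 s⁻¹

kcat = Vmax/[E]total = 3.98 μM/s / 7.58 μM = 0.525 s⁻¹.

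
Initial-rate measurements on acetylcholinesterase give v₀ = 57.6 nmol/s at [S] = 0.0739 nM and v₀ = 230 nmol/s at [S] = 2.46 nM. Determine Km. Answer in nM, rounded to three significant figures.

0.251 nM

From v = Vmax[S]/(Km+[S]), each point gives Vmax = v(Km+[S])/[S].
Equating: 57.6(Km+0.0739)/0.0739 = 230(Km+2.46)/2.46.
779.4·Km + 57.6 = 93.50·Km + 230, so (779.4 − 93.50)·Km = 230 − 57.6.
Km = 172.4/685.9 = 0.251 nM; then Vmax = 57.6(0.251+0.0739)/0.0739 = 253 nmol/s.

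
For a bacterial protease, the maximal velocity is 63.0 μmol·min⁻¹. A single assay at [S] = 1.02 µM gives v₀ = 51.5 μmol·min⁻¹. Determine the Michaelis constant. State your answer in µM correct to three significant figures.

v/Vmax = 51.5/63.0 = 0.8175 = [S]/(Km+[S]).
So Km + [S] = [S]/0.8175 = 1.248 µM, giving Km = 1.248 − 1.02 = 0.228 µM.

0.228 µM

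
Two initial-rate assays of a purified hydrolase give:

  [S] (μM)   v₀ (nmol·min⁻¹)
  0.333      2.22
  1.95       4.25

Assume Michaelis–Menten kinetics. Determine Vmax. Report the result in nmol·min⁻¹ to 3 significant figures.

5.24 nmol·min⁻¹

In reciprocal form, 1/v = (Km/Vmax)·(1/[S]) + 1/Vmax. The two points give (1/[S], 1/v) = (3.003, 0.4505) and (0.5128, 0.2353).
Slope = (0.4505 − 0.2353)/(3.003 − 0.5128) = 0.08640; intercept = 0.4505 − 0.08640×3.003 = 0.1910.
Vmax = 1/intercept = 5.24 nmol·min⁻¹; Km = slope × Vmax = 0.08640 × 5.24 = 0.452 μM.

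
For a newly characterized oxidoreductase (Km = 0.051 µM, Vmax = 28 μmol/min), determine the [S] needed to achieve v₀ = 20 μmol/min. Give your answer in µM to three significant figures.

0.128 µM

The required fractional saturation is v/Vmax = 20/28 = 0.7143.
Then [S]/(Km+[S]) = 0.7143 ⇒ [S] = 0.051 × 0.7143/(1 − 0.7143) = 0.128 µM.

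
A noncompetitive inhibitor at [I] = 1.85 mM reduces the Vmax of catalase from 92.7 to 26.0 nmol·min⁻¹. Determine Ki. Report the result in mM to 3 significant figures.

0.721 mM

Noncompetitive: Vmax,app = Vmax/α with α = 1 + [I]/Ki.
α = Vmax/Vmax,app = 92.7/26.0 = 3.565.
Ki = [I]/(α − 1) = 1.85/2.565 = 0.721 mM.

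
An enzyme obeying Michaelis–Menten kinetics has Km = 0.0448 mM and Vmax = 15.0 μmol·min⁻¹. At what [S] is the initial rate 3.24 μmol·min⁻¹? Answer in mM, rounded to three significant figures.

Rearranging v = Vmax[S]/(Km+[S]) gives [S] = Km·v/(Vmax − v).
[S] = 0.0448 × 3.24 / (15.0 − 3.24) = 0.1452/11.76 = 0.0123 mM.

0.0123 mM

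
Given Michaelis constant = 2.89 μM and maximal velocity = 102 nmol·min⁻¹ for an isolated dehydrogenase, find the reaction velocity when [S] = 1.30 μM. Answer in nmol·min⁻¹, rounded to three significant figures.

[S]/(Km+[S]) = 1.30/4.190 = 0.3103, the fractional saturation.
v = 0.3103 × Vmax = 0.3103 × 102 = 31.6 nmol·min⁻¹.

31.6 nmol·min⁻¹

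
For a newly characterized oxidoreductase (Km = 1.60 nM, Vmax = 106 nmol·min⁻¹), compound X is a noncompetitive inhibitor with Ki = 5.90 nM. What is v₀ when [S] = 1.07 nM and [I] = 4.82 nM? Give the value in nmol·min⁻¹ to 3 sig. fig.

23.4 nmol·min⁻¹

α = 1 + [I]/Ki = 1 + 4.82/5.90 = 1.817.
For a noncompetitive inhibitor, Vmax is reduced to Vmax/α while Km is unchanged: Km,app = 1.60 nM, Vmax,app = 58.3 nmol·min⁻¹.
v = Vmax,app·[S]/(Km,app + [S]) = 58.3 × 1.07/(1.60 + 1.07) = 23.4 nmol·min⁻¹.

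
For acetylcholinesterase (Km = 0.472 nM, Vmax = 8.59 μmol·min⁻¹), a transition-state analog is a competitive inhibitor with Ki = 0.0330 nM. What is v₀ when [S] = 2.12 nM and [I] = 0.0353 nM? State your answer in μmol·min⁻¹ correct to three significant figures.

α = 1 + [I]/Ki = 1 + 0.0353/0.0330 = 2.070.
For a competitive inhibitor, Vmax is unchanged and the apparent Km becomes α·Km: Km,app = 0.977 nM, Vmax,app = 8.59 μmol·min⁻¹.
v = Vmax,app·[S]/(Km,app + [S]) = 8.59 × 2.12/(0.977 + 2.12) = 5.88 μmol·min⁻¹.

5.88 μmol·min⁻¹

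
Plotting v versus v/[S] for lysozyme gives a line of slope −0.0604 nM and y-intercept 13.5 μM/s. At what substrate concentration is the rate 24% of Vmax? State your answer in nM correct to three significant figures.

0.0191 nM

The Eadie–Hofstee slope gives Km = 0.0604 nM (slope = −Km).
v/Vmax = [S]/(Km+[S]) = 0.24 ⇒ [S] = Km·0.24/(1−0.24) = 0.0604 × 0.3158 = 0.0191 nM.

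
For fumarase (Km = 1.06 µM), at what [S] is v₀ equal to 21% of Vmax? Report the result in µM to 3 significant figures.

v/Vmax = [S]/(Km+[S]) = 0.21, so [S] = Km·0.21/(1 − 0.21) = 1.06 × 0.2658.
[S] = 0.282 µM.

0.282 µM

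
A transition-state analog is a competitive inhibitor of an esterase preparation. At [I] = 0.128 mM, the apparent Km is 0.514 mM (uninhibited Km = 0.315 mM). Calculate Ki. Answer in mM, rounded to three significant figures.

Competitive: Km,app = α·Km with α = 1 + [I]/Ki.
α = Km,app/Km = 0.514/0.315 = 1.632.
Since α = 1 + [I]/Ki, [I]/Ki = 1.632 − 1 = 0.6317 and Ki = 0.128/0.6317 = 0.203 mM.

0.203 mM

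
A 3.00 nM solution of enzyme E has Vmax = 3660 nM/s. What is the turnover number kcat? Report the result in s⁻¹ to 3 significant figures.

kcat = Vmax/[E]total = 3660 nM/s / 3.00 nM = 1220 s⁻¹.

1220 s⁻¹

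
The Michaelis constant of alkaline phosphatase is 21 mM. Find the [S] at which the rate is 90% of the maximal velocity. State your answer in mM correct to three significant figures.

v/Vmax = [S]/(Km+[S]) = 0.9, so [S] = Km·0.9/(1 − 0.9) = 21 × 9.000.
[S] = 189 mM.

189 mM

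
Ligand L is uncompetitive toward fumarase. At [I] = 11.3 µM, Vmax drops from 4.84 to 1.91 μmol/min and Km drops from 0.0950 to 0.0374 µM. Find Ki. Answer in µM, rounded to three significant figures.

Uncompetitive: Vmax,app = Vmax/α (and Km,app = Km/α) with α = 1 + [I]/Ki.
α = Vmax/Vmax,app = 4.84/1.91 = 2.534.
Since α = 1 + [I]/Ki, [I]/Ki = 2.534 − 1 = 1.534 and Ki = 11.3/1.534 = 7.37 µM.

7.37 µM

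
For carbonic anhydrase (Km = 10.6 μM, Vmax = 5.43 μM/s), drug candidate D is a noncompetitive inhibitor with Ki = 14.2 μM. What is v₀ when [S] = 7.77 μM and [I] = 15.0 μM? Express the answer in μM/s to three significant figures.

α = 1 + [I]/Ki = 1 + 15.0/14.2 = 2.056.
For a noncompetitive inhibitor, Vmax is reduced to Vmax/α while Km is unchanged: Km,app = 10.6 μM, Vmax,app = 2.64 μM/s.
v = Vmax,app·[S]/(Km,app + [S]) = 2.64 × 7.77/(10.6 + 7.77) = 1.12 μM/s.

1.12 μM/s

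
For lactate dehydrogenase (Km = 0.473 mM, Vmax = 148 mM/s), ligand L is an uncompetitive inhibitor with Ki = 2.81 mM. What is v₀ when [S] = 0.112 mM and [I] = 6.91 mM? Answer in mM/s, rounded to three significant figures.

19.3 mM/s

With α = 1 + [I]/Ki = 1 + 6.91/2.81 = 3.459, the uncompetitive rate law is v = (Vmax/α)·[S] / (Km/α + [S]).
v = (148/3.459)×0.112 / (0.473/3.459 + 0.112) = 4.792/0.2487 = 19.3 mM/s.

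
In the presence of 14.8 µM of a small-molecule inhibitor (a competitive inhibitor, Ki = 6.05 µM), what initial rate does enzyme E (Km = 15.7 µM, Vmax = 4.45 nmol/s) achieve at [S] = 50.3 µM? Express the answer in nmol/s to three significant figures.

2.14 nmol/s

α = 1 + [I]/Ki = 1 + 14.8/6.05 = 3.446.
For a competitive inhibitor, Vmax is unchanged and the apparent Km becomes α·Km: Km,app = 54.1 µM, Vmax,app = 4.45 nmol/s.
v = Vmax,app·[S]/(Km,app + [S]) = 4.45 × 50.3/(54.1 + 50.3) = 2.14 nmol/s.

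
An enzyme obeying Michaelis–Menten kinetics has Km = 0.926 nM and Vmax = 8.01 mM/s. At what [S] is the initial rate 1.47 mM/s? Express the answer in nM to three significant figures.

0.208 nM

The required fractional saturation is v/Vmax = 1.47/8.01 = 0.1835.
Then [S]/(Km+[S]) = 0.1835 ⇒ [S] = 0.926 × 0.1835/(1 − 0.1835) = 0.208 nM.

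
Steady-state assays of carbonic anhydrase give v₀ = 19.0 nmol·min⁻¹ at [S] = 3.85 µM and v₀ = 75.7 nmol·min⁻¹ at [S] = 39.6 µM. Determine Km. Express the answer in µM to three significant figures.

18.8 µM

From v = Vmax[S]/(Km+[S]), each point gives Vmax = v(Km+[S])/[S].
Equating: 19.0(Km+3.85)/3.85 = 75.7(Km+39.6)/39.6.
4.935·Km + 19.0 = 1.912·Km + 75.7, so (4.935 − 1.912)·Km = 75.7 − 19.0.
Km = 56.70/3.023 = 18.8 µM; then Vmax = 19.0(18.8+3.85)/3.85 = 112 nmol·min⁻¹.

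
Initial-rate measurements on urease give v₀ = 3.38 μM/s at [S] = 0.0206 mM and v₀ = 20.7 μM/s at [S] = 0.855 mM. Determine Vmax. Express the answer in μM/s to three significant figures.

From v = Vmax[S]/(Km+[S]), each point gives Vmax = v(Km+[S])/[S].
Equating: 3.38(Km+0.0206)/0.0206 = 20.7(Km+0.855)/0.855.
164.1·Km + 3.38 = 24.21·Km + 20.7, so (164.1 − 24.21)·Km = 20.7 − 3.38.
Km = 17.32/139.9 = 0.124 mM; then Vmax = 3.38(0.124+0.0206)/0.0206 = 23.7 μM/s.

23.7 μM/s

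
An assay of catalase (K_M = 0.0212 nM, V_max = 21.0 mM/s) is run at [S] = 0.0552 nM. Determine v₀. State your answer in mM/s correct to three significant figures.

v = Vmax·[S]/(Km + [S]) = 21.0 × 0.0552 / (0.0212 + 0.0552)
  = 1.159 / 0.07640 = 15.2 mM/s.

15.2 mM/s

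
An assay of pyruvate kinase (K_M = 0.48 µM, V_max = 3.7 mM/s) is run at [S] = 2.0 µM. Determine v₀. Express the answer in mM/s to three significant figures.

v = Vmax·[S]/(Km + [S]) = 3.7 × 2.0 / (0.48 + 2.0)
  = 7.400 / 2.480 = 2.98 mM/s.

2.98 mM/s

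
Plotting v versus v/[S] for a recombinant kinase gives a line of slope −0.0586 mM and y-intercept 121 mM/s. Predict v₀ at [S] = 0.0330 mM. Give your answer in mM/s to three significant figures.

In the Eadie–Hofstee form v = Vmax − Km·(v/[S]), the slope is −Km and the intercept is Vmax, so Km = 0.0586 mM and Vmax = 121 mM/s.
v = 121 × 0.0330/(0.0586 + 0.0330) = 43.6 mM/s.

43.6 mM/s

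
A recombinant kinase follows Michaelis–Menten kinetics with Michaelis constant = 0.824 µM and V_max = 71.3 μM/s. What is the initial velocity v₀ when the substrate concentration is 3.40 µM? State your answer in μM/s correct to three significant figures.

57.4 μM/s

v = Vmax·[S]/(Km + [S]) = 71.3 × 3.40 / (0.824 + 3.40)
  = 242.4 / 4.224 = 57.4 μM/s.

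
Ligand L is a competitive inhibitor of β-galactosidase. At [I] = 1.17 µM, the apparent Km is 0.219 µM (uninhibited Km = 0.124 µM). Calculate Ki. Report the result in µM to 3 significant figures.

1.53 µM

Competitive: Km,app = α·Km with α = 1 + [I]/Ki.
α = Km,app/Km = 0.219/0.124 = 1.766.
Ki = [I]/(α − 1) = 1.17/0.7661 = 1.53 µM.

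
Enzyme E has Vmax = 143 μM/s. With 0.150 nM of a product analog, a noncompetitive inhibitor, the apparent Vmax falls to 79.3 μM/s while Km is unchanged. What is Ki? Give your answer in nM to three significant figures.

0.187 nM

Noncompetitive: Vmax,app = Vmax/α with α = 1 + [I]/Ki.
α = Vmax/Vmax,app = 143/79.3 = 1.803.
Ki = [I]/(α − 1) = 0.150/0.8033 = 0.187 nM.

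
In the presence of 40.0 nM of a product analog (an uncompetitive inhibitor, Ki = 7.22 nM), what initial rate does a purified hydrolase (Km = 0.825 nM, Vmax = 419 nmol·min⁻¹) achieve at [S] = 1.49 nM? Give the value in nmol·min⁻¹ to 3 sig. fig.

α = 1 + [I]/Ki = 1 + 40.0/7.22 = 6.540.
For an uncompetitive inhibitor, both parameters are divided by α, giving Vmax/α and Km/α: Km,app = 0.126 nM, Vmax,app = 64.1 nmol·min⁻¹.
v = Vmax,app·[S]/(Km,app + [S]) = 64.1 × 1.49/(0.126 + 1.49) = 59.1 nmol·min⁻¹.

59.1 nmol·min⁻¹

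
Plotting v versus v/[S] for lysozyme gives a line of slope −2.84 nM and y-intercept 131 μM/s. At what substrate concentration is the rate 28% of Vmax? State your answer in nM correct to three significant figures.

1.10 nM

The Eadie–Hofstee slope gives Km = 2.84 nM (slope = −Km).
v/Vmax = [S]/(Km+[S]) = 0.28 ⇒ [S] = Km·0.28/(1−0.28) = 2.84 × 0.3889 = 1.10 nM.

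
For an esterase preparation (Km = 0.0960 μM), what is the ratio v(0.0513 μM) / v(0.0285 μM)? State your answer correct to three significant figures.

Since Vmax cancels, v₂/v₁ = [S]₂(Km+[S]₁) / [S]₁(Km+[S]₂).
= 0.0513×(0.0960+0.0285) / (0.0285×(0.0960+0.0513)) = 0.006387/0.004198 = 1.52.

1.52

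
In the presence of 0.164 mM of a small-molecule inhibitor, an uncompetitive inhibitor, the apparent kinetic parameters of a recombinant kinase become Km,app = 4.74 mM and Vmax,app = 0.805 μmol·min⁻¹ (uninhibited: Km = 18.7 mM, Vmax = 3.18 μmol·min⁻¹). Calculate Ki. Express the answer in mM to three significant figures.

Uncompetitive: Vmax,app = Vmax/α (and Km,app = Km/α) with α = 1 + [I]/Ki.
α = Vmax/Vmax,app = 3.18/0.805 = 3.950.
Since α = 1 + [I]/Ki, [I]/Ki = 3.950 − 1 = 2.950 and Ki = 0.164/2.950 = 0.0556 mM.

0.0556 mM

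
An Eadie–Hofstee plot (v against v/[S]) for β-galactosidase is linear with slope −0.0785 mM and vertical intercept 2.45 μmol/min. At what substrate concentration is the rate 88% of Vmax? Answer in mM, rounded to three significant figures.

0.576 mM

The Eadie–Hofstee slope gives Km = 0.0785 mM (slope = −Km).
v/Vmax = [S]/(Km+[S]) = 0.88 ⇒ [S] = Km·0.88/(1−0.88) = 0.0785 × 7.333 = 0.576 mM.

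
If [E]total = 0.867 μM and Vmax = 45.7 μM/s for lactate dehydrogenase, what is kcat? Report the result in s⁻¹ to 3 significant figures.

52.7 s⁻¹

kcat = Vmax/[E]total = 45.7 μM/s / 0.867 μM = 52.7 s⁻¹.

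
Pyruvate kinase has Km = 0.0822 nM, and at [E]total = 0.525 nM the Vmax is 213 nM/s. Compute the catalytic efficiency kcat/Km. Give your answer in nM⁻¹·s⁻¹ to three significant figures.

kcat = Vmax/[E]total = 213/0.525 = 406 s⁻¹.
kcat/Km = 406/0.0822 = 4940 nM⁻¹·s⁻¹.

4940 nM⁻¹·s⁻¹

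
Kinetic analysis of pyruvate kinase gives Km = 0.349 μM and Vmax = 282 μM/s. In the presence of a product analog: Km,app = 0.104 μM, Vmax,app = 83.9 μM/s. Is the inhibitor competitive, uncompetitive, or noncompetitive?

uncompetitive

Both Km and Vmax decrease by the same factor (~3.36-fold) — characteristic of uncompetitive inhibition.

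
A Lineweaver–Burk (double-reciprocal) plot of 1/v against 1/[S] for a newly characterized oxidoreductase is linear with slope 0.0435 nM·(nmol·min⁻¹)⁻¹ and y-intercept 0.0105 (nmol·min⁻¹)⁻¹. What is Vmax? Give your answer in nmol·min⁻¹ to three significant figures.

The y-intercept of a Lineweaver–Burk plot equals 1/Vmax, so Vmax = 1/0.0105 = 95.2 nmol·min⁻¹.

95.2 nmol·min⁻¹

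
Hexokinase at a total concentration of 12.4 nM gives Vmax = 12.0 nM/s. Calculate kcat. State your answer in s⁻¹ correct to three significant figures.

0.968 s⁻¹

kcat = Vmax/[E]total = 12.0 nM/s / 12.4 nM = 0.968 s⁻¹.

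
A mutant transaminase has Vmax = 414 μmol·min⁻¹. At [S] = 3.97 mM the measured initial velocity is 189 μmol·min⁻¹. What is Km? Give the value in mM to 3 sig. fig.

4.73 mM

From v = Vmax[S]/(Km+[S]), Km = [S](Vmax − v)/v.
Km = 3.97 × (414 − 189) / 189 = 893.2/189 = 4.73 mM.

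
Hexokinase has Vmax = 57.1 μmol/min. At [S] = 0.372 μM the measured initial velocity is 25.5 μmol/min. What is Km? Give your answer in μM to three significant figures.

0.461 μM

From v = Vmax[S]/(Km+[S]), Km = [S](Vmax − v)/v.
Km = 0.372 × (57.1 − 25.5) / 25.5 = 11.76/25.5 = 0.461 μM.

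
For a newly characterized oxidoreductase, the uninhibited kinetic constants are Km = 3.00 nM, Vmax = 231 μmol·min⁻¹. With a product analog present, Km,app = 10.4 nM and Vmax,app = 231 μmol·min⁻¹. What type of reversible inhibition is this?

Km increases (3.00 → 10.4 nM) while Vmax is unchanged — the hallmark of competitive inhibition.

competitive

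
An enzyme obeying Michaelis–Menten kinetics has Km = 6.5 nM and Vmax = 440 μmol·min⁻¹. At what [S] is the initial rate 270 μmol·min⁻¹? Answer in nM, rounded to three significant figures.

10.3 nM

Rearranging v = Vmax[S]/(Km+[S]) gives [S] = Km·v/(Vmax − v).
[S] = 6.5 × 270 / (440 − 270) = 1755/170.0 = 10.3 nM.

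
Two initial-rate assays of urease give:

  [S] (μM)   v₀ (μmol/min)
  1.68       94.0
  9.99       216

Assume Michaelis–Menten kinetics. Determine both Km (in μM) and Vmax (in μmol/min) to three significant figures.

Km = 3.55 μM; Vmax = 293 μmol/min

From v = Vmax[S]/(Km+[S]), each point gives Vmax = v(Km+[S])/[S].
Equating: 94.0(Km+1.68)/1.68 = 216(Km+9.99)/9.99.
55.95·Km + 94.0 = 21.62·Km + 216, so (55.95 − 21.62)·Km = 216 − 94.0.
Km = 122.0/34.33 = 3.55 μM; then Vmax = 94.0(3.55+1.68)/1.68 = 293 μmol/min.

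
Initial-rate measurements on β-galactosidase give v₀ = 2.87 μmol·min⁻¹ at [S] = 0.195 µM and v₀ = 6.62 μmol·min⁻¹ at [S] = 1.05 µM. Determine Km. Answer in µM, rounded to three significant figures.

From v = Vmax[S]/(Km+[S]), each point gives Vmax = v(Km+[S])/[S].
Equating: 2.87(Km+0.195)/0.195 = 6.62(Km+1.05)/1.05.
14.72·Km + 2.87 = 6.305·Km + 6.62, so (14.72 − 6.305)·Km = 6.62 − 2.87.
Km = 3.750/8.413 = 0.446 µM; then Vmax = 2.87(0.446+0.195)/0.195 = 9.43 μmol·min⁻¹.

0.446 µM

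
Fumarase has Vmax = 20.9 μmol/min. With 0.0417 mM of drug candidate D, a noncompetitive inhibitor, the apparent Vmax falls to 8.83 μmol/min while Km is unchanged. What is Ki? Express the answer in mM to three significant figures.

0.0305 mM

Noncompetitive: Vmax,app = Vmax/α with α = 1 + [I]/Ki.
α = Vmax/Vmax,app = 20.9/8.83 = 2.367.
Ki = [I]/(α − 1) = 0.0417/1.367 = 0.0305 mM.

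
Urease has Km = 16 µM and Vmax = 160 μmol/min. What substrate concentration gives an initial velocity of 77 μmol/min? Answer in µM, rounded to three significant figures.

The required fractional saturation is v/Vmax = 77/160 = 0.4812.
Then [S]/(Km+[S]) = 0.4812 ⇒ [S] = 16 × 0.4812/(1 − 0.4812) = 14.8 µM.

14.8 µM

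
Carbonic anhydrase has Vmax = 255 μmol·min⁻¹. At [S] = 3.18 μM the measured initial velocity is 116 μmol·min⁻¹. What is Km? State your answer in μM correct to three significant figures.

v/Vmax = 116/255 = 0.4549 = [S]/(Km+[S]).
So Km + [S] = [S]/0.4549 = 6.991 μM, giving Km = 6.991 − 3.18 = 3.81 μM.

3.81 μM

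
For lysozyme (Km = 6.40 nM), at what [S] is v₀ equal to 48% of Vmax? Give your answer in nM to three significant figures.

v/Vmax = [S]/(Km+[S]) = 0.48, so [S] = Km·0.48/(1 − 0.48) = 6.40 × 0.9231.
[S] = 5.91 nM.

5.91 nM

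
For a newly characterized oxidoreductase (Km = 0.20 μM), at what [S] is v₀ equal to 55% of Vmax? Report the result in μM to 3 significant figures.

0.244 μM

v/Vmax = [S]/(Km+[S]) = 0.55, so [S] = Km·0.55/(1 − 0.55) = 0.20 × 1.222.
[S] = 0.244 μM.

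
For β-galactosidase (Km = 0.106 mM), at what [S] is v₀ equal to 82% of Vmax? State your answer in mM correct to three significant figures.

v/Vmax = [S]/(Km+[S]) = 0.82, so [S] = Km·0.82/(1 − 0.82) = 0.106 × 4.556.
[S] = 0.483 mM.

0.483 mM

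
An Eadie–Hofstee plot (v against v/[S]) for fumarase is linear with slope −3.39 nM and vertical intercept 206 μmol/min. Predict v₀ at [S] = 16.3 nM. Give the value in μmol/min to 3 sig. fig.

In the Eadie–Hofstee form v = Vmax − Km·(v/[S]), the slope is −Km and the intercept is Vmax, so Km = 3.39 nM and Vmax = 206 μmol/min.
v = 206 × 16.3/(3.39 + 16.3) = 171 μmol/min.

171 μmol/min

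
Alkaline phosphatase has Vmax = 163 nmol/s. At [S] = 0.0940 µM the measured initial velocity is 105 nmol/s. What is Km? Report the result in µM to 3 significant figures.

0.0519 µM

v/Vmax = 105/163 = 0.6442 = [S]/(Km+[S]).
So Km + [S] = [S]/0.6442 = 0.1459 µM, giving Km = 0.1459 − 0.0940 = 0.0519 µM.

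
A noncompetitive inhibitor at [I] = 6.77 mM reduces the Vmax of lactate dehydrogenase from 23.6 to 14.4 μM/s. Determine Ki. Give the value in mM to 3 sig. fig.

Noncompetitive: Vmax,app = Vmax/α with α = 1 + [I]/Ki.
α = Vmax/Vmax,app = 23.6/14.4 = 1.639.
Since α = 1 + [I]/Ki, [I]/Ki = 1.639 − 1 = 0.6389 and Ki = 6.77/0.6389 = 10.6 mM.

10.6 mM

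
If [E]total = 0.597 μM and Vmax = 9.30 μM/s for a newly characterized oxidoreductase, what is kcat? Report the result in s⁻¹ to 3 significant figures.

15.6 s⁻¹

kcat = Vmax/[E]total = 9.30 μM/s / 0.597 μM = 15.6 s⁻¹.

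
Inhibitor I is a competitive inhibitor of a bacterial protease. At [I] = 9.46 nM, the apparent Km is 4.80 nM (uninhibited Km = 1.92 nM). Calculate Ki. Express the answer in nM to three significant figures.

6.31 nM

Competitive: Km,app = α·Km with α = 1 + [I]/Ki.
α = Km,app/Km = 4.80/1.92 = 2.500.
Since α = 1 + [I]/Ki, [I]/Ki = 2.500 − 1 = 1.500 and Ki = 9.46/1.500 = 6.31 nM.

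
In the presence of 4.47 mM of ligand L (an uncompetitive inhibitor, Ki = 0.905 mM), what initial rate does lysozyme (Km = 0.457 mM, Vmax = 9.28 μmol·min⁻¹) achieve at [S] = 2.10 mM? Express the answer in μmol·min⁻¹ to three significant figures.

1.51 μmol·min⁻¹

α = 1 + [I]/Ki = 1 + 4.47/0.905 = 5.939.
For an uncompetitive inhibitor, both parameters are divided by α, giving Vmax/α and Km/α: Km,app = 0.0769 mM, Vmax,app = 1.56 μmol·min⁻¹.
v = Vmax,app·[S]/(Km,app + [S]) = 1.56 × 2.10/(0.0769 + 2.10) = 1.51 μmol·min⁻¹.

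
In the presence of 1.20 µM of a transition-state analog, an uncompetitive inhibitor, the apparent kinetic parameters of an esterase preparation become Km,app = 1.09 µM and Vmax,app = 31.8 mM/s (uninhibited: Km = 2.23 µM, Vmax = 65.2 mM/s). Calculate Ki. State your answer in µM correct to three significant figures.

1.14 µM

Uncompetitive: Vmax,app = Vmax/α (and Km,app = Km/α) with α = 1 + [I]/Ki.
α = Vmax/Vmax,app = 65.2/31.8 = 2.050.
Since α = 1 + [I]/Ki, [I]/Ki = 2.050 − 1 = 1.050 and Ki = 1.20/1.050 = 1.14 µM.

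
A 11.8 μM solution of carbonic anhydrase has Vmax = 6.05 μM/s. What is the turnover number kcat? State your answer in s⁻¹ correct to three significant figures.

0.513 s⁻¹

kcat = Vmax/[E]total = 6.05 μM/s / 11.8 μM = 0.513 s⁻¹.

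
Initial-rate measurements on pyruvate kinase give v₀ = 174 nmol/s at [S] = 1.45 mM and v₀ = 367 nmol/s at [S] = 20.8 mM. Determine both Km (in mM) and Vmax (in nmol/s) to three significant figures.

From v = Vmax[S]/(Km+[S]), each point gives Vmax = v(Km+[S])/[S].
Equating: 174(Km+1.45)/1.45 = 367(Km+20.8)/20.8.
120.0·Km + 174 = 17.64·Km + 367, so (120.0 − 17.64)·Km = 367 − 174.
Km = 193.0/102.4 = 1.89 mM; then Vmax = 174(1.89+1.45)/1.45 = 400 nmol/s.

Km = 1.89 mM; Vmax = 400 nmol/s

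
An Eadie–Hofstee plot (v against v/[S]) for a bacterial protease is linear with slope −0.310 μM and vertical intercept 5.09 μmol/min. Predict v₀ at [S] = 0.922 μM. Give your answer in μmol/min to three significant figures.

3.81 μmol/min

In the Eadie–Hofstee form v = Vmax − Km·(v/[S]), the slope is −Km and the intercept is Vmax, so Km = 0.310 μM and Vmax = 5.09 μmol/min.
v = 5.09 × 0.922/(0.310 + 0.922) = 3.81 μmol/min.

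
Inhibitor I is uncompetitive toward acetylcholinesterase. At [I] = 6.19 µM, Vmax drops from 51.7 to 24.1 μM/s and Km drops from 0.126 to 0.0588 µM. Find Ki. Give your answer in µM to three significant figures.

5.41 µM

Uncompetitive: Vmax,app = Vmax/α (and Km,app = Km/α) with α = 1 + [I]/Ki.
α = Vmax/Vmax,app = 51.7/24.1 = 2.145.
Ki = [I]/(α − 1) = 6.19/1.145 = 5.41 µM.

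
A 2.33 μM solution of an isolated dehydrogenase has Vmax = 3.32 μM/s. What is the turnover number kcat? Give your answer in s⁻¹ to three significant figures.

kcat = Vmax/[E]total = 3.32 μM/s / 2.33 μM = 1.42 s⁻¹.

1.42 s⁻¹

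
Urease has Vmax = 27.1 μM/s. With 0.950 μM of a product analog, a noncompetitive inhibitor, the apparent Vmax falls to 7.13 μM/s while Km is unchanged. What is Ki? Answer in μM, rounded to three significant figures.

0.339 μM

Noncompetitive: Vmax,app = Vmax/α with α = 1 + [I]/Ki.
α = Vmax/Vmax,app = 27.1/7.13 = 3.801.
Since α = 1 + [I]/Ki, [I]/Ki = 3.801 − 1 = 2.801 and Ki = 0.950/2.801 = 0.339 μM.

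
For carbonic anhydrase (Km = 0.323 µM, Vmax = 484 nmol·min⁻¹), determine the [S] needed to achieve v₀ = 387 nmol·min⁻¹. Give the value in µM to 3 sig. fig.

Rearranging v = Vmax[S]/(Km+[S]) gives [S] = Km·v/(Vmax − v).
[S] = 0.323 × 387 / (484 − 387) = 125.0/97.00 = 1.29 µM.

1.29 µM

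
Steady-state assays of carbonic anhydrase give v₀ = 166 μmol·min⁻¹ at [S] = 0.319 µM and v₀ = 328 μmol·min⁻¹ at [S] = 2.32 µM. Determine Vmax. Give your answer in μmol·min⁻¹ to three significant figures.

In reciprocal form, 1/v = (Km/Vmax)·(1/[S]) + 1/Vmax. The two points give (1/[S], 1/v) = (3.135, 0.006024) and (0.4310, 0.003049).
Slope = (0.006024 − 0.003049)/(3.135 − 0.4310) = 0.001100; intercept = 0.006024 − 0.001100×3.135 = 0.002574.
Vmax = 1/intercept = 388 μmol·min⁻¹; Km = slope × Vmax = 0.001100 × 388 = 0.427 µM.

388 μmol·min⁻¹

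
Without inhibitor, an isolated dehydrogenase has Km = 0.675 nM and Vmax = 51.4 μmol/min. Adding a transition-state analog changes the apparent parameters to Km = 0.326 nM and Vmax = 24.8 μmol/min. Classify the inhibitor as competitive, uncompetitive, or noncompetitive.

uncompetitive

Both Km and Vmax decrease by the same factor (~2.07-fold) — characteristic of uncompetitive inhibition.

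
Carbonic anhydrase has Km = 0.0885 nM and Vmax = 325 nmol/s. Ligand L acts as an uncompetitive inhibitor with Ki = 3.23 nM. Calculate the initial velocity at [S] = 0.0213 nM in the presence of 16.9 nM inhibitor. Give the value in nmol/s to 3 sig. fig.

α = 1 + [I]/Ki = 1 + 16.9/3.23 = 6.232.
For an uncompetitive inhibitor, both parameters are divided by α, giving Vmax/α and Km/α: Km,app = 0.0142 nM, Vmax,app = 52.1 nmol/s.
v = Vmax,app·[S]/(Km,app + [S]) = 52.1 × 0.0213/(0.0142 + 0.0213) = 31.3 nmol/s.

31.3 nmol/s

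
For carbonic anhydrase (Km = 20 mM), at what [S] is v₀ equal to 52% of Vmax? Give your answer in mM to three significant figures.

21.7 mM

v/Vmax = [S]/(Km+[S]) = 0.52, so [S] = Km·0.52/(1 − 0.52) = 20 × 1.083.
[S] = 21.7 mM.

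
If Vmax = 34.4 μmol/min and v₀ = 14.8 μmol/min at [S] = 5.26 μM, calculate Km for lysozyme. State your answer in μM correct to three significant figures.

6.97 μM

v/Vmax = 14.8/34.4 = 0.4302 = [S]/(Km+[S]).
So Km + [S] = [S]/0.4302 = 12.23 μM, giving Km = 12.23 − 5.26 = 6.97 μM.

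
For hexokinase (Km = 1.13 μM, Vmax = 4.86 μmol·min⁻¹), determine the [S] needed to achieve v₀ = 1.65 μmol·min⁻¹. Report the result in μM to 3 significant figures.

0.581 μM

The required fractional saturation is v/Vmax = 1.65/4.86 = 0.3395.
Then [S]/(Km+[S]) = 0.3395 ⇒ [S] = 1.13 × 0.3395/(1 − 0.3395) = 0.581 μM.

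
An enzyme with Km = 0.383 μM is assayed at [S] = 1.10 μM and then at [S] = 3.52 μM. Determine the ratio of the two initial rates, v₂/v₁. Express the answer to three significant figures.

The fractional saturations are [S]/(Km+[S]) = 1.10/1.483 = 0.7417 and 3.52/3.903 = 0.9019.
v₂/v₁ is just their ratio: 0.9019/0.7417 = 1.22.

1.22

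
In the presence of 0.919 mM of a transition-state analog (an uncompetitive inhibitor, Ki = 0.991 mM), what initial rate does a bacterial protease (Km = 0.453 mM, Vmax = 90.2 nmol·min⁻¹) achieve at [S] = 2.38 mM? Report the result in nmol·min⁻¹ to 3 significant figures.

42.6 nmol·min⁻¹

α = 1 + [I]/Ki = 1 + 0.919/0.991 = 1.927.
For an uncompetitive inhibitor, both parameters are divided by α, giving Vmax/α and Km/α: Km,app = 0.235 mM, Vmax,app = 46.8 nmol·min⁻¹.
v = Vmax,app·[S]/(Km,app + [S]) = 46.8 × 2.38/(0.235 + 2.38) = 42.6 nmol·min⁻¹.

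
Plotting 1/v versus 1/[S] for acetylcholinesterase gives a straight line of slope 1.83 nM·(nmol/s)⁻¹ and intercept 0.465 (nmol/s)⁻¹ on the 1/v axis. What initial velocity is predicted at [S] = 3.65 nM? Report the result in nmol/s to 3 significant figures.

The y-intercept is 1/Vmax, so Vmax = 1/0.465 = 2.15 nmol/s.
The slope is Km/Vmax, so Km = 1.83 × 2.15 = 3.94 nM.
Then v = 2.15 × 3.65/(3.94 + 3.65) = 1.03 nmol/s.

1.03 nmol/s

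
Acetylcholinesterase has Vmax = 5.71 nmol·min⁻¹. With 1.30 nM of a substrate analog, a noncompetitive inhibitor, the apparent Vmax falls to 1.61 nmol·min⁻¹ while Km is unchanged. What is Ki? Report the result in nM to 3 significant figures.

Noncompetitive: Vmax,app = Vmax/α with α = 1 + [I]/Ki.
α = Vmax/Vmax,app = 5.71/1.61 = 3.547.
Since α = 1 + [I]/Ki, [I]/Ki = 3.547 − 1 = 2.547 and Ki = 1.30/2.547 = 0.510 nM.

0.510 nM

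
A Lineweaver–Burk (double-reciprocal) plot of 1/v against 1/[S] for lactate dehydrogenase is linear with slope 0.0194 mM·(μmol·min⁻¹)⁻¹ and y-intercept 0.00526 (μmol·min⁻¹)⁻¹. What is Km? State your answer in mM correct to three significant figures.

y-intercept = 1/Vmax ⇒ Vmax = 190 μmol·min⁻¹; slope = Km/Vmax ⇒ Km = slope × Vmax.
Km = 0.0194 × 190 = 3.69 mM.

3.69 mM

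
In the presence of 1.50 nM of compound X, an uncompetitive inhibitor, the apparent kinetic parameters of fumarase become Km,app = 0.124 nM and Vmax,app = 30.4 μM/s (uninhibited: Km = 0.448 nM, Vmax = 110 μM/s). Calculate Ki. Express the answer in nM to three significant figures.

Uncompetitive: Vmax,app = Vmax/α (and Km,app = Km/α) with α = 1 + [I]/Ki.
α = Vmax/Vmax,app = 110/30.4 = 3.618.
Ki = [I]/(α − 1) = 1.50/2.618 = 0.573 nM.

0.573 nM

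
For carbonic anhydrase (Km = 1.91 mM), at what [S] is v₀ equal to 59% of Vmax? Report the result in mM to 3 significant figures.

2.75 mM

v/Vmax = [S]/(Km+[S]) = 0.59, so [S] = Km·0.59/(1 − 0.59) = 1.91 × 1.439.
[S] = 2.75 mM.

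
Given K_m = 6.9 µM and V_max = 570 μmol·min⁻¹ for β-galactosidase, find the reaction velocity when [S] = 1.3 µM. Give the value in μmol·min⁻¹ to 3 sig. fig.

[S]/(Km+[S]) = 1.3/8.200 = 0.1585, the fractional saturation.
v = 0.1585 × Vmax = 0.1585 × 570 = 90.4 μmol·min⁻¹.

90.4 μmol·min⁻¹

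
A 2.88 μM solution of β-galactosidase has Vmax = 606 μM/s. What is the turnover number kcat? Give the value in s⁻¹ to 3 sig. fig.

210 s⁻¹

kcat = Vmax/[E]total = 606 μM/s / 2.88 μM = 210 s⁻¹.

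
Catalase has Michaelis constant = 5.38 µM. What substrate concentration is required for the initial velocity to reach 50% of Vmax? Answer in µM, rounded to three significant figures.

v/Vmax = [S]/(Km+[S]) = 0.5, so [S] = Km·0.5/(1 − 0.5) = 5.38 × 1.000.
[S] = 5.38 µM.

5.38 µM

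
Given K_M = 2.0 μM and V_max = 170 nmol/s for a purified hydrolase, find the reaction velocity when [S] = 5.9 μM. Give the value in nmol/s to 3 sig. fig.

127 nmol/s

v = Vmax·[S]/(Km + [S]) = 170 × 5.9 / (2.0 + 5.9)
  = 1003 / 7.900 = 127 nmol/s.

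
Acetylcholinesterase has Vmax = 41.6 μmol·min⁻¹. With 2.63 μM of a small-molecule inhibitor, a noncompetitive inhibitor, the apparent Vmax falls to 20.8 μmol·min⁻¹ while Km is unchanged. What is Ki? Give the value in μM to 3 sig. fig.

2.63 μM

Noncompetitive: Vmax,app = Vmax/α with α = 1 + [I]/Ki.
α = Vmax/Vmax,app = 41.6/20.8 = 2.000.
Since α = 1 + [I]/Ki, [I]/Ki = 2.000 − 1 = 1.000 and Ki = 2.63/1.000 = 2.63 μM.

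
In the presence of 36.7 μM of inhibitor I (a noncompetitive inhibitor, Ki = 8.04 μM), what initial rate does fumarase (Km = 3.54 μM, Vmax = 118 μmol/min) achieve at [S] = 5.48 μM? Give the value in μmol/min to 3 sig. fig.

12.9 μmol/min

With α = 1 + [I]/Ki = 1 + 36.7/8.04 = 5.565, the noncompetitive rate law is v = (Vmax/α)·[S] / (Km + [S]).
v = (118/5.565)×5.48 / (3.54 + 5.48) = 116.2/9.020 = 12.9 μmol/min.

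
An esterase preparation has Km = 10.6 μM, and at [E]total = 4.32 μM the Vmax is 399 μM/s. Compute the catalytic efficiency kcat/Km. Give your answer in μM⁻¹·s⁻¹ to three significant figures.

kcat = Vmax/[E]total = 399/4.32 = 92.4 s⁻¹.
kcat/Km = 92.4/10.6 = 8.71 μM⁻¹·s⁻¹.

8.71 μM⁻¹·s⁻¹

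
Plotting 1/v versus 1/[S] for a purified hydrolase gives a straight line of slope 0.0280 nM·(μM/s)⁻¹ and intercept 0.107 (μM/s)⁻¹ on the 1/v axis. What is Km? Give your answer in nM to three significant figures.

y-intercept = 1/Vmax ⇒ Vmax = 9.35 μM/s; slope = Km/Vmax ⇒ Km = slope × Vmax.
Km = 0.0280 × 9.35 = 0.262 nM.

0.262 nM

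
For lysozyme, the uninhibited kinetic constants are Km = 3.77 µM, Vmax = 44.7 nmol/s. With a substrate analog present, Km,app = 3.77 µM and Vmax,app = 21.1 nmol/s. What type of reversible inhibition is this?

noncompetitive

Vmax decreases (44.7 → 21.1 nmol/s) while Km is unchanged — pure noncompetitive inhibition.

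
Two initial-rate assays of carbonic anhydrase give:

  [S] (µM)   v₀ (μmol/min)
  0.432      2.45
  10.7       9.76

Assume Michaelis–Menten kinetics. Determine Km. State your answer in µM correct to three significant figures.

In reciprocal form, 1/v = (Km/Vmax)·(1/[S]) + 1/Vmax. The two points give (1/[S], 1/v) = (2.315, 0.4082) and (0.09346, 0.1025).
Slope = (0.4082 − 0.1025)/(2.315 − 0.09346) = 0.1376; intercept = 0.4082 − 0.1376×2.315 = 0.08960.
Vmax = 1/intercept = 11.2 μmol/min; Km = slope × Vmax = 0.1376 × 11.2 = 1.54 µM.

1.54 µM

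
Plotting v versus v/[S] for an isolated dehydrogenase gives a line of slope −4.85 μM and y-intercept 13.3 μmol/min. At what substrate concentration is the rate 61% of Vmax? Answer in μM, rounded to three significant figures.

The Eadie–Hofstee slope gives Km = 4.85 μM (slope = −Km).
v/Vmax = [S]/(Km+[S]) = 0.61 ⇒ [S] = Km·0.61/(1−0.61) = 4.85 × 1.564 = 7.59 μM.

7.59 μM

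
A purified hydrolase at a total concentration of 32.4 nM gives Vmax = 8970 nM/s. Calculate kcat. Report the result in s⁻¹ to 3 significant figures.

277 s⁻¹

kcat = Vmax/[E]total = 8970 nM/s / 32.4 nM = 277 s⁻¹.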